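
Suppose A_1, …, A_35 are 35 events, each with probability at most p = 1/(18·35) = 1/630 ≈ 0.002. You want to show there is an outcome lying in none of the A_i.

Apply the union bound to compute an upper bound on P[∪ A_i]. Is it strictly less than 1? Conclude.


Union bound: P[∪_{i=1}^{35} A_i] ≤ Σ_i P[A_i] ≤ 35·p = 35·(1/630) = 1/18.
Numerically: 1/18 ≈ 0.056.
Is 1/18 < 1? YES.
Since P[∪ A_i] ≤ 1/18 < 1, the complement has P[∩ A_i^c] ≥ 1 − 1/18 = 17/18 > 0, so some outcome avoids every A_i.

35·p = 1/18 ≈ 0.056; existence CERTIFIED by the union bound.


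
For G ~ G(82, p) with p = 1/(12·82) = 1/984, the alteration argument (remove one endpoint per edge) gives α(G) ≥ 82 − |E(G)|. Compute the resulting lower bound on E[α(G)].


E[|E(G)|] = C(82, 2)·p = 3321 · (1/984) = 27/8.
E[α(G)] ≥ n − E[|E(G)|] = 82 − 27/8 = 629/8.
Numerically: ≈ 78.6250.
(This is only a lower bound; the true E[α(G)] may be larger.)

E[α(G)] ≥ 629/8 ≈ 78.6250.


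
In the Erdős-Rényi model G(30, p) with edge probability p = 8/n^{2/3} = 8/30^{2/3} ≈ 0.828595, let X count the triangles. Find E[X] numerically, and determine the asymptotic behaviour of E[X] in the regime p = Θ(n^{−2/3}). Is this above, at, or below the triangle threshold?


Number of potential triangles: C(30, 3) = 4060.
Each occurs with probability p³ ≈ (0.828595)³ ≈ 5.68888889e-01.
By linearity: E[X] = C(30, 3)·p³ ≈ 4060 · 5.68888889e-01 ≈ 2309.688889.
Since α = 2/3 < 1, p = c/n^{2/3} ≫ 1/n is above the triangle threshold p ~ 1/n. Asymptotically E[X] ~ (c³/6)·n^{3(1−α)} = (8³/6)·n^{1} → ∞; triangles are abundant w.h.p.

E[X] ≈ 2309.688889; in regime p = Θ(1/n^{2/3}) E[X] diverges (above the triangle threshold p ~ 1/n).


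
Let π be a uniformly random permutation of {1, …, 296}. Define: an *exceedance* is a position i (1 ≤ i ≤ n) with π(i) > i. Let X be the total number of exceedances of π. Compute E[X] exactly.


Write X = Σ_{i=1}^{296} X_i, where X_i = 1_{π(i) > i}.
For each fixed i, π(i) is uniform over {1, …, 296} (marginal of a uniform permutation), so P[π(i) > i] = (n − i)/n. Summing: Σ_{i=1}^{296} (n − i)/n = (0 + 1 + … + 295)/296 = 296(296 − 1)/(2·296) = (296 − 1)/2.
Hence E[X] = Σ_{i=1}^{296} (296 − i)/296 = 295/2 ≈ 147.500000.

E[X] = 295/2 = 147.500000.


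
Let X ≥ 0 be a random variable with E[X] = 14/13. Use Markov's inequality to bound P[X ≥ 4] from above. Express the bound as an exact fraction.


μ = E[X] = 14/13, a = 4.
Markov: P[X ≥ 4] ≤ μ/a = (14/13)/4 = 7/26.
Numerically: ≈ 0.26923.
(Since a = 4 > μ = 1.07692, the bound 7/26 is < 1 and informative.)

P[X ≥ 4] ≤ 7/26 ≈ 0.26923.


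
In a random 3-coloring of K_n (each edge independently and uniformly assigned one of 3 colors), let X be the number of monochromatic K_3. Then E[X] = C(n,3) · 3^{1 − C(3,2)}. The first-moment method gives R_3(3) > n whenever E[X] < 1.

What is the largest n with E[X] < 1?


We need C(n, 3) · 3^{1 − 3} < 1, i.e. C(n, 3) < 3^{3 − 1} = 9.
Check values of n near the boundary:
  n = 3: C(3, 3) = 1; 1 < 9? YES
  n = 4: C(4, 3) = 4; 4 < 9? YES
  n = 5: C(5, 3) = 10; 10 < 9? NO
  n = 6: C(6, 3) = 20; 20 < 9? NO
The largest n with C(n, 3) < 9 is n = 4 (where E[X] = 4/9 ≈ 0.444). Hence R_3(3) > 4, i.e. R_3(3) ≥ 5.

Largest n = 4; hence R_3(3) > 4.


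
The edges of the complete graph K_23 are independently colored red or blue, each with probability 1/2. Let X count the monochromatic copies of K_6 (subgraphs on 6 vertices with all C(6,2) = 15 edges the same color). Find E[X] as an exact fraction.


Let X = Σ_S X_S over the C(23, 6) = 100947 subsets S of size 6, where X_S = 1 if the K_6 on S is monochromatic.
For a fixed S, the K_6 on S has C(6, 2) = 15 edges. P[all 15 edges red] = (1/2)^15, and likewise for blue, so P[monochromatic] = 2·(1/2)^15 = 2^{1 − 15} = 1/16384.
By linearity: E[X] = C(23, 6) · 2^{1 − 15} = 100947 · 1/16384 = 100947/16384.
Numerically: E[X] ≈ 6.161.

E[X] = C(23,6)·2^(1−C(6,2)) = 100947/16384 ≈ 6.161.


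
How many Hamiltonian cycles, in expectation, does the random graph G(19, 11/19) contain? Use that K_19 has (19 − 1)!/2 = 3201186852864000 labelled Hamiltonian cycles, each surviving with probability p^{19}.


K_19 has (19 − 1)!/2 = 3201186852864000 labelled Hamiltonian cycles.
For each such Hamiltonian cycle H, let X_H = 1 if all 19 edges of H are present in G. Then P[X_H = 1] = p^{19} = (11/19)^{19} = 61159090448414546291/1978419655660313589123979.
By linearity: E[X] = Σ_H E[X_H] = 3201186852864000 · p^{19} = 3201186852864000 · 61159090448414546291/1978419655660313589123979 = 195781676276584883979724733927424000/1978419655660313589123979.
Numerically: E[X] ≈ 9.89586e+10.

E[X] = 3201186852864000 · (11/19)^{19} = 195781676276584883979724733927424000/1978419655660313589123979 ≈ 9.89586e+10.


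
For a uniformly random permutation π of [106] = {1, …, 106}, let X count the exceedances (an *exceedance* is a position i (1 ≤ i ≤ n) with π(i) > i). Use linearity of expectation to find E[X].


Write X = Σ_{i=1}^{106} X_i, where X_i = 1_{π(i) > i}.
For each fixed i, π(i) is uniform over {1, …, 106} (marginal of a uniform permutation), so P[π(i) > i] = (n − i)/n. Summing: Σ_{i=1}^{106} (n − i)/n = (0 + 1 + … + 105)/106 = 106(106 − 1)/(2·106) = (106 − 1)/2.
Hence E[X] = Σ_{i=1}^{106} (106 − i)/106 = 105/2 ≈ 52.5000.

E[X] = 105/2 = 52.5000.


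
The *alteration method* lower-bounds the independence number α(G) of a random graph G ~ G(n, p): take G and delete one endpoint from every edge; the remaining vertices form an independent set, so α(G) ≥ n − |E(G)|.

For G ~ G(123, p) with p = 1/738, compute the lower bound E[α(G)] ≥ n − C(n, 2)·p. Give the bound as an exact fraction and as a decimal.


E[|E(G)|] = C(123, 2)·p = 7503 · (1/738) = 61/6.
E[α(G)] ≥ n − E[|E(G)|] = 123 − 61/6 = 677/6.
Numerically: ≈ 112.8333.
(This is only a lower bound; the true E[α(G)] may be larger.)

E[α(G)] ≥ 677/6 ≈ 112.8333.


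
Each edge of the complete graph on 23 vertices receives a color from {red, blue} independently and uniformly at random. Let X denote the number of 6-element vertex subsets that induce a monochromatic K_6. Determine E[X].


Let X = Σ_S X_S over the C(23, 6) = 100947 subsets S of size 6, where X_S = 1 if the K_6 on S is monochromatic.
For a fixed S, the K_6 on S has C(6, 2) = 15 edges. P[all 15 edges red] = (1/2)^15, and likewise for blue, so P[monochromatic] = 2·(1/2)^15 = 2^{1 − 15} = 1/16384.
Summing: E[X] = C(23, 6) · 2^{1 − 15} = 100947 · 1/16384 = 100947/16384.
Numerically: E[X] ≈ 6.16132.

E[X] = C(23,6)·2^(1−C(6,2)) = 100947/16384 ≈ 6.16132.


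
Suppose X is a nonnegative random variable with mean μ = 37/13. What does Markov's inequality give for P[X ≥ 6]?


μ = E[X] = 37/13, a = 6.
Markov: P[X ≥ 6] ≤ μ/a = (37/13)/6 = 37/78.
Numerically: ≈ 0.474.
(Since a = 6 > μ = 2.846, the bound 37/78 is < 1 and informative.)

P[X ≥ 6] ≤ 37/78 ≈ 0.474.


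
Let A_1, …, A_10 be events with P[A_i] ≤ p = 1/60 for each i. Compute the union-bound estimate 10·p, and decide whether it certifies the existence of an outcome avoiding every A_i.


Union bound: P[∪_{i=1}^{10} A_i] ≤ Σ_i P[A_i] ≤ 10·p = 10·(1/60) = 1/6.
Numerically: 1/6 ≈ 0.1666667.
Is 1/6 < 1? YES.
Since P[∪ A_i] ≤ 1/6 < 1, the complement has P[∩ A_i^c] ≥ 1 − 1/6 = 5/6 > 0, so some outcome avoids every A_i.

10·p = 1/6 ≈ 0.1666667; existence CERTIFIED by the union bound.


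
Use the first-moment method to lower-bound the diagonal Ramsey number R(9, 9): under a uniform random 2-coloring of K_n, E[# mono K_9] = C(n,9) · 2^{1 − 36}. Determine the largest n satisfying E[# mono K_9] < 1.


We need C(n, 9) · 2^{1 − 36} < 1, i.e. C(n, 9) < 2^{36 − 1} = 34359738368.
Check values of n near the boundary:
  n = 59: C(59, 9) = 12565671261; 12565671261 < 34359738368? YES
  n = 60: C(60, 9) = 14783142660; 14783142660 < 34359738368? YES
  n = 61: C(61, 9) = 17341763505; 17341763505 < 34359738368? YES
  n = 62: C(62, 9) = 20286591270; 20286591270 < 34359738368? YES
  n = 63: C(63, 9) = 23667689815; 23667689815 < 34359738368? YES
  n = 64: C(64, 9) = 27540584512; 27540584512 < 34359738368? YES
  n = 65: C(65, 9) = 31966749880; 31966749880 < 34359738368? YES
  n = 66: C(66, 9) = 37014131440; 37014131440 < 34359738368? NO
The largest n with C(n, 9) < 34359738368 is n = 65 (where E[X] = 3995843735/4294967296 ≈ 0.9303549). Hence R(9, 9) > 65, i.e. R(9, 9) ≥ 66.

Largest n = 65; hence R(9, 9) > 65.


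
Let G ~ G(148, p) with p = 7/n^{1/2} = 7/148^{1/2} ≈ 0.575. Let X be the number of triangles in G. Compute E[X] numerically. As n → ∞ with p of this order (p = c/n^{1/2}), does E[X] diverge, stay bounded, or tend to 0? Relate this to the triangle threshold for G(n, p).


Number of potential triangles: C(148, 3) = 529396.
Each occurs with probability p³ ≈ (0.575)³ ≈ 1.90503e-01.
By linearity: E[X] = C(148, 3)·p³ ≈ 529396 · 1.90503e-01 ≈ 100851.463.
Since α = 1/2 < 1, p = c/n^{1/2} ≫ 1/n is above the triangle threshold p ~ 1/n. Asymptotically E[X] ~ (c³/6)·n^{3(1−α)} = (7³/6)·n^{1.5} → ∞; triangles are abundant w.h.p.

E[X] ≈ 100851.463; in regime p = Θ(1/n^{1/2}) E[X] diverges (above the triangle threshold p ~ 1/n).


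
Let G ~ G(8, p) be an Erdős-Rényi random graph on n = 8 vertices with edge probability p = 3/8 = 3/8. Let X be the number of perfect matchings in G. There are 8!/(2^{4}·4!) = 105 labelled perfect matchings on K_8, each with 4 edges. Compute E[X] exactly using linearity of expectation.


K_8 has 8!/(2^{4}·4!) = 105 labelled perfect matchings.
For each such perfect matching H, let X_H = 1 if all 4 edges of H are present in G. Then P[X_H = 1] = p^{4} = (3/8)^{4} = 81/4096.
By linearity: E[X] = Σ_H E[X_H] = 105 · p^{4} = 105 · 81/4096 = 8505/4096.
Numerically: E[X] ≈ 2.07642.

E[X] = 105 · (3/8)^{4} = 8505/4096 ≈ 2.07642.


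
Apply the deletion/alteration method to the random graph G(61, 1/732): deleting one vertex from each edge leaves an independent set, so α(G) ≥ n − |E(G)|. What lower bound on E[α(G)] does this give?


E[|E(G)|] = C(61, 2)·p = 1830 · (1/732) = 5/2.
E[α(G)] ≥ n − E[|E(G)|] = 61 − 5/2 = 117/2.
Numerically: ≈ 58.5000.
(This is only a lower bound; the true E[α(G)] may be larger.)

E[α(G)] ≥ 117/2 ≈ 58.5000.


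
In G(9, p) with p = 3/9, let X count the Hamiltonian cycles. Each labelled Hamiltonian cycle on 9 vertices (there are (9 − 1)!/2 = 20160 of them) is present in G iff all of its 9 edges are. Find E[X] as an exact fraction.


K_9 has (9 − 1)!/2 = 20160 labelled Hamiltonian cycles.
For each such Hamiltonian cycle H, let X_H = 1 if all 9 edges of H are present in G. Then P[X_H = 1] = p^{9} = (1/3)^{9} = 1/19683.
Summing the indicators: E[X] = Σ_H E[X_H] = 20160 · p^{9} = 20160 · 1/19683 = 2240/2187.
Numerically: E[X] ≈ 1.02423.

E[X] = 20160 · (1/3)^{9} = 2240/2187 ≈ 1.02423.


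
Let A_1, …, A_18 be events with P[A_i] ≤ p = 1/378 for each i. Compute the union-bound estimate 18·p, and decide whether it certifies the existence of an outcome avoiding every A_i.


Union bound: P[∪_{i=1}^{18} A_i] ≤ Σ_i P[A_i] ≤ 18·p = 18·(1/378) = 1/21.
Numerically: 1/21 ≈ 0.048.
Is 1/21 < 1? YES.
Since P[∪ A_i] ≤ 1/21 < 1, the complement has P[∩ A_i^c] ≥ 1 − 1/21 = 20/21 > 0, so some outcome avoids every A_i.

18·p = 1/21 ≈ 0.048; existence CERTIFIED by the union bound.


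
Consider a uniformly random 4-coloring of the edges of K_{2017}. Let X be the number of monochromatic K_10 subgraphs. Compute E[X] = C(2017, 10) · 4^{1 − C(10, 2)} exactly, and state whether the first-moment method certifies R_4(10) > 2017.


E[X] = C(2017, 10) · 4^{1 − 45} = 300324964434452596180990448 · 4^{−44} = 300324964434452596180990448/309485009821345068724781056.
As a reduced fraction: E[X] = 18770310277153287261311903/19342813113834066795298816 ≈ 0.970.
Is E[X] < 1? YES.
Since E[X] < 1, there exists a 4-coloring of K_{2017} with no monochromatic K_10; hence R_4(10) > 2017.

E[X] = 18770310277153287261311903/19342813113834066795298816 ≈ 0.970; E[X] < 1, so R_4(10) > 2017.


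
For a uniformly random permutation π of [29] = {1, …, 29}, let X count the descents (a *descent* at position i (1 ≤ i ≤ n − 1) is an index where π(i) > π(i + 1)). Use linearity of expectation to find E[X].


Write X = Σ X_I over i = 1, …, 28, with X_I the indicator of one descent.
There are 28 indicators.
For each fixed i, the pair (π(i), π(i+1)) is a uniformly random ordered pair of distinct values from {1, …, 29}; by symmetry P[π(i) > π(i+1)] = 1/2.
By linearity: E[X] = 28 · (1/2) = (29 − 1) · (1/2) = 14 ≈ 14.0000.

E[X] = 14 = 14.0000.


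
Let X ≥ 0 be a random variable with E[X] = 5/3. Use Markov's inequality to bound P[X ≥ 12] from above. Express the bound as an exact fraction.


μ = E[X] = 5/3, a = 12.
Markov: P[X ≥ 12] ≤ μ/a = (5/3)/12 = 5/36.
Numerically: ≈ 0.139.
(Since a = 12 > μ = 1.667, the bound 5/36 is < 1 and informative.)

P[X ≥ 12] ≤ 5/36 ≈ 0.139.


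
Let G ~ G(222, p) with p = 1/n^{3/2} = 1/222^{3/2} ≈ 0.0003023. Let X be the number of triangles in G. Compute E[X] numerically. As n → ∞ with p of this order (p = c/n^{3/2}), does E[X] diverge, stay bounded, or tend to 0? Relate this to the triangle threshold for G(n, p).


Number of potential triangles: C(222, 3) = 1798940.
Each occurs with probability p³ ≈ (0.0003023)³ ≈ 2.763196e-11.
By linearity: E[X] = C(222, 3)·p³ ≈ 1798940 · 2.763196e-11 ≈ 0.0000.
Since α = 3/2 > 1, p = c/n^{3/2} = o(1/n) is below the triangle threshold p ~ 1/n. Asymptotically E[X] ~ (c³/6)·n^{3(1−α)} = (1³/6)·n^{-1.5} → 0, so by Markov's inequality G has no triangles w.h.p.

E[X] ≈ 0.0000; in regime p = Θ(1/n^{3/2}) E[X] tends to 0 (below the triangle threshold p ~ 1/n).


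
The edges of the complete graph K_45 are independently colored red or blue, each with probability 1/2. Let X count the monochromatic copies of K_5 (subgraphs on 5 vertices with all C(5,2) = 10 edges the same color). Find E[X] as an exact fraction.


Let X = Σ_S X_S over the C(45, 5) = 1221759 subsets S of size 5, where X_S = 1 if the K_5 on S is monochromatic.
For a fixed S, the K_5 on S has C(5, 2) = 10 edges. P[all 10 edges red] = (1/2)^10, and likewise for blue, so P[monochromatic] = 2·(1/2)^10 = 2^{1 − 10} = 1/512.
By linearity of expectation: E[X] = C(45, 5) · 2^{1 − 10} = 1221759 · 1/512 = 1221759/512.
Numerically: E[X] ≈ 2386.248047.

E[X] = C(45,5)·2^(1−C(5,2)) = 1221759/512 ≈ 2386.248047.


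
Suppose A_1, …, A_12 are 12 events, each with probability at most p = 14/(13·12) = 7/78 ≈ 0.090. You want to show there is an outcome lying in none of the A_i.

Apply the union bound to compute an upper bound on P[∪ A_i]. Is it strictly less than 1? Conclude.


Union bound: P[∪_{i=1}^{12} A_i] ≤ Σ_i P[A_i] ≤ 12·p = 12·(7/78) = 14/13.
Numerically: 14/13 ≈ 1.077.
Is 14/13 < 1? NO.
Since the bound 14/13 is ≥ 1, the union bound is uninformative here; it does NOT by itself certify existence.

12·p = 14/13 ≈ 1.077; existence NOT certified by the union bound.


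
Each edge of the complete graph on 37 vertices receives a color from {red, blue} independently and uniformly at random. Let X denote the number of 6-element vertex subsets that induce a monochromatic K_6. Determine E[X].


Let X = Σ_S X_S over the C(37, 6) = 2324784 subsets S of size 6, where X_S = 1 if the K_6 on S is monochromatic.
For a fixed S, the K_6 on S has C(6, 2) = 15 edges. P[all 15 edges red] = (1/2)^15, and likewise for blue, so P[monochromatic] = 2·(1/2)^15 = 2^{1 − 15} = 1/16384.
Summing: E[X] = C(37, 6) · 2^{1 − 15} = 2324784 · 1/16384 = 145299/1024.
Numerically: E[X] ≈ 141.894.

E[X] = C(37,6)·2^(1−C(6,2)) = 145299/1024 ≈ 141.894.


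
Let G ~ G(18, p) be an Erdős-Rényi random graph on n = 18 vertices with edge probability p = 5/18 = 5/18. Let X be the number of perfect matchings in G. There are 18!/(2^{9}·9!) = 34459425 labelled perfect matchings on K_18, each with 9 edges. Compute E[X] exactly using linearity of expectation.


K_18 has 18!/(2^{9}·9!) = 34459425 labelled perfect matchings.
For each such perfect matching H, let X_H = 1 if all 9 edges of H are present in G. Then P[X_H = 1] = p^{9} = (5/18)^{9} = 1953125/198359290368.
By linearity: E[X] = Σ_H E[X_H] = 34459425 · p^{9} = 34459425 · 1953125/198359290368 = 830908203125/2448880128.
Numerically: E[X] ≈ 339.3.

E[X] = 34459425 · (5/18)^{9} = 830908203125/2448880128 ≈ 339.3.


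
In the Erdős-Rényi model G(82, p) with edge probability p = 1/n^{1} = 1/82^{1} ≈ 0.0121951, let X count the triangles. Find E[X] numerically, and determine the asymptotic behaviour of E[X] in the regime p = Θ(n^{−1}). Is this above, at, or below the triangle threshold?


Number of potential triangles: C(82, 3) = 88560.
Each occurs with probability p³ ≈ (0.0121951)³ ≈ 1.81367072e-06.
By linearity: E[X] = C(82, 3)·p³ ≈ 88560 · 1.81367072e-06 ≈ 0.160619.
Here α = 1, so p = 1/n is exactly at the triangle threshold p ~ 1/n. Asymptotically E[X] → c³/6 = 1³/6 = 1/6 ≈ 0.166667, a bounded constant. In this regime the triangle count is asymptotically Poisson(c³/6).

E[X] ≈ 0.160619; in regime p = Θ(1/n^{1}) E[X] stays bounded (at the triangle threshold p ~ 1/n).


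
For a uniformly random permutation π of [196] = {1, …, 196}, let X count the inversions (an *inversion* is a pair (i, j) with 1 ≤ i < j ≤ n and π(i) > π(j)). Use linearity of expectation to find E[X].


Write X = Σ X_I over the C(196, 2) = 19110 pairs i < j, with X_I the indicator of one inversion.
There are 19110 indicators.
For each fixed pair i < j, the values π(i) and π(j) are two distinct elements of {1, …, 196} in uniformly random order; by symmetry P[π(i) > π(j)] = 1/2.
By linearity: E[X] = 19110 · (1/2) = C(196, 2) · (1/2) = 19110/2 = 9555 ≈ 9555.000.

E[X] = 9555 = 9555.000.


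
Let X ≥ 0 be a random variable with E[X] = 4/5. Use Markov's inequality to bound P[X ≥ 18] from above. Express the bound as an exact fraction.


μ = E[X] = 4/5, a = 18.
Markov: P[X ≥ 18] ≤ μ/a = (4/5)/18 = 2/45.
Numerically: ≈ 0.04444.
(Since a = 18 > μ = 0.80000, the bound 2/45 is < 1 and informative.)

P[X ≥ 18] ≤ 2/45 ≈ 0.04444.


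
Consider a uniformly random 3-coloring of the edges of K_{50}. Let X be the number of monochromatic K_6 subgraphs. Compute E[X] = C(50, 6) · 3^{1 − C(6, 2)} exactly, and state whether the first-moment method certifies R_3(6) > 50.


E[X] = C(50, 6) · 3^{1 − 15} = 15890700 · 3^{−14} = 15890700/4782969.
As a reduced fraction: E[X] = 5296900/1594323 ≈ 3.3223506.
Is E[X] < 1? NO.
Since E[X] ≥ 1, the first-moment bound is inconclusive at n = 50; it does NOT by itself certify R_3(6) > 50.

E[X] = 5296900/1594323 ≈ 3.3223506; E[X] ≥ 1; first-moment method inconclusive here.


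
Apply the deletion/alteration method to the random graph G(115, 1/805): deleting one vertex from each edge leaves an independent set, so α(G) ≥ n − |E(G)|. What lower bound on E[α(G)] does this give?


E[|E(G)|] = C(115, 2)·p = 6555 · (1/805) = 57/7.
E[α(G)] ≥ n − E[|E(G)|] = 115 − 57/7 = 748/7.
Numerically: ≈ 106.857143.
(This is only a lower bound; the true E[α(G)] may be larger.)

E[α(G)] ≥ 748/7 ≈ 106.857143.


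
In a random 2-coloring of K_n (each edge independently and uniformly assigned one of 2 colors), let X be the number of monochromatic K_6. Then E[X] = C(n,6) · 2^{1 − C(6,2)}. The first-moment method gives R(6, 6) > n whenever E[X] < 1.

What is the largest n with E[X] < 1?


We need C(n, 6) · 2^{1 − 15} < 1, i.e. C(n, 6) < 2^{15 − 1} = 16384.
Check values of n near the boundary:
  n = 14: C(14, 6) = 3003; 3003 < 16384? YES
  n = 15: C(15, 6) = 5005; 5005 < 16384? YES
  n = 16: C(16, 6) = 8008; 8008 < 16384? YES
  n = 17: C(17, 6) = 12376; 12376 < 16384? YES
  n = 18: C(18, 6) = 18564; 18564 < 16384? NO
  n = 19: C(19, 6) = 27132; 27132 < 16384? NO
The largest n with C(n, 6) < 16384 is n = 17 (where E[X] = 1547/2048 ≈ 0.7554). Hence R(6, 6) > 17, i.e. R(6, 6) ≥ 18.

Largest n = 17; hence R(6, 6) > 17.


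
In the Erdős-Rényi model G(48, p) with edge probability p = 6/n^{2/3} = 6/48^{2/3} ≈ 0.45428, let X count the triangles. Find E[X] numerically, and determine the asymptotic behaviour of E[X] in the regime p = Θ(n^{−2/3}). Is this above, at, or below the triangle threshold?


Number of potential triangles: C(48, 3) = 17296.
Each occurs with probability p³ ≈ (0.45428)³ ≈ 9.37500000e-02.
By linearity: E[X] = C(48, 3)·p³ ≈ 17296 · 9.37500000e-02 ≈ 1621.500000.
Since α = 2/3 < 1, p = c/n^{2/3} ≫ 1/n is above the triangle threshold p ~ 1/n. Asymptotically E[X] ~ (c³/6)·n^{3(1−α)} = (6³/6)·n^{1} → ∞; triangles are abundant w.h.p.

E[X] ≈ 1621.500000; in regime p = Θ(1/n^{2/3}) E[X] diverges (above the triangle threshold p ~ 1/n).


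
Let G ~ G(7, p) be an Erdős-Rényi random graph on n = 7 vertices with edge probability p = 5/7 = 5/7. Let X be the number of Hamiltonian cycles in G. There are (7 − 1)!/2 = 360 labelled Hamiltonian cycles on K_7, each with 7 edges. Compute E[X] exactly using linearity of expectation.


K_7 has (7 − 1)!/2 = 360 labelled Hamiltonian cycles.
For each such Hamiltonian cycle H, let X_H = 1 if all 7 edges of H are present in G. Then P[X_H = 1] = p^{7} = (5/7)^{7} = 78125/823543.
By linearity of expectation: E[X] = Σ_H E[X_H] = 360 · p^{7} = 360 · 78125/823543 = 28125000/823543.
Numerically: E[X] ≈ 34.15.

E[X] = 360 · (5/7)^{7} = 28125000/823543 ≈ 34.15.


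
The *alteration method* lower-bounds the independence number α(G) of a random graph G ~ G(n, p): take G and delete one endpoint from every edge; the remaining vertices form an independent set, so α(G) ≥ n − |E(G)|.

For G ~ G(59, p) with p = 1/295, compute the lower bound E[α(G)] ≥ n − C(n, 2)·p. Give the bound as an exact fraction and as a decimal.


E[|E(G)|] = C(59, 2)·p = 1711 · (1/295) = 29/5.
E[α(G)] ≥ n − E[|E(G)|] = 59 − 29/5 = 266/5.
Numerically: ≈ 53.200000.
(This is only a lower bound; the true E[α(G)] may be larger.)

E[α(G)] ≥ 266/5 ≈ 53.200000.


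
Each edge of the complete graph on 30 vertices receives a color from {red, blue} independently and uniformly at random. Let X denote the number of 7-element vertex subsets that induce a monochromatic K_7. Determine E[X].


Let X = Σ_S X_S over the C(30, 7) = 2035800 subsets S of size 7, where X_S = 1 if the K_7 on S is monochromatic.
For a fixed S, the K_7 on S has C(7, 2) = 21 edges. P[all 21 edges red] = (1/2)^21, and likewise for blue, so P[monochromatic] = 2·(1/2)^21 = 2^{1 − 21} = 1/1048576.
Summing: E[X] = C(30, 7) · 2^{1 − 21} = 2035800 · 1/1048576 = 254475/131072.
Numerically: E[X] ≈ 1.941.

E[X] = C(30,7)·2^(1−C(7,2)) = 254475/131072 ≈ 1.941.


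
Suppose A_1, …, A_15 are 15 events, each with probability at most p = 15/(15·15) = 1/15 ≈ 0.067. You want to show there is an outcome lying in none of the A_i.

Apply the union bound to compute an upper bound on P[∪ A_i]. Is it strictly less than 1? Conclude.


Union bound: P[∪_{i=1}^{15} A_i] ≤ Σ_i P[A_i] ≤ 15·p = 15·(1/15) = 1.
Numerically: 1 ≈ 1.000.
Is 1 < 1? NO.
Since the bound 1 is ≥ 1, the union bound is uninformative here; it does NOT by itself certify existence.

15·p = 1 ≈ 1.000; existence NOT certified by the union bound.


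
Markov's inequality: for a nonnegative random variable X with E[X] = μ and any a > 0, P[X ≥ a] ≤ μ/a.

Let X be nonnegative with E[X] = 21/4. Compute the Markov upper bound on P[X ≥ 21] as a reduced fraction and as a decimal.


μ = E[X] = 21/4, a = 21.
Markov: P[X ≥ 21] ≤ μ/a = (21/4)/21 = 1/4.
Numerically: ≈ 0.25000.
(Since a = 21 > μ = 5.25000, the bound 1/4 is < 1 and informative.)

P[X ≥ 21] ≤ 1/4 ≈ 0.25000.


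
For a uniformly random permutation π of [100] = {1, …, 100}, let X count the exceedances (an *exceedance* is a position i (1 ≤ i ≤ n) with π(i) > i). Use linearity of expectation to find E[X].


Write X = Σ_{i=1}^{100} X_i, where X_i = 1_{π(i) > i}.
For each fixed i, π(i) is uniform over {1, …, 100} (marginal of a uniform permutation), so P[π(i) > i] = (n − i)/n. Summing: Σ_{i=1}^{100} (n − i)/n = (0 + 1 + … + 99)/100 = 100(100 − 1)/(2·100) = (100 − 1)/2.
Hence E[X] = Σ_{i=1}^{100} (100 − i)/100 = 99/2 ≈ 49.5000.

E[X] = 99/2 = 49.5000.


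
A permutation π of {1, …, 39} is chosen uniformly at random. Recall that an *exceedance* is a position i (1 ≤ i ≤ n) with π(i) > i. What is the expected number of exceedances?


Write X = Σ_{i=1}^{39} X_i, where X_i = 1_{π(i) > i}.
For each fixed i, π(i) is uniform over {1, …, 39} (marginal of a uniform permutation), so P[π(i) > i] = (n − i)/n. Summing: Σ_{i=1}^{39} (n − i)/n = (0 + 1 + … + 38)/39 = 39(39 − 1)/(2·39) = (39 − 1)/2.
Hence E[X] = Σ_{i=1}^{39} (39 − i)/39 = 19 ≈ 19.0000.

E[X] = 19 = 19.0000.


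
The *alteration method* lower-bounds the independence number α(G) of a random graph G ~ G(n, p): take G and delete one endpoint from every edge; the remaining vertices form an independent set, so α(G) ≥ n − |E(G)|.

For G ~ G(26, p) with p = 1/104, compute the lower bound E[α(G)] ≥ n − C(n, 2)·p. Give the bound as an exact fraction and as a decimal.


E[|E(G)|] = C(26, 2)·p = 325 · (1/104) = 25/8.
E[α(G)] ≥ n − E[|E(G)|] = 26 − 25/8 = 183/8.
Numerically: ≈ 22.8750.
(This is only a lower bound; the true E[α(G)] may be larger.)

E[α(G)] ≥ 183/8 ≈ 22.8750.


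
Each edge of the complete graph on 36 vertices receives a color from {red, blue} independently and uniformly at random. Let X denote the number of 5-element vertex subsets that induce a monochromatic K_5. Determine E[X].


Let X = Σ_S X_S over the C(36, 5) = 376992 subsets S of size 5, where X_S = 1 if the K_5 on S is monochromatic.
For a fixed S, the K_5 on S has C(5, 2) = 10 edges. P[all 10 edges red] = (1/2)^10, and likewise for blue, so P[monochromatic] = 2·(1/2)^10 = 2^{1 − 10} = 1/512.
By linearity: E[X] = C(36, 5) · 2^{1 − 10} = 376992 · 1/512 = 11781/16.
Numerically: E[X] ≈ 736.3125.

E[X] = C(36,5)·2^(1−C(5,2)) = 11781/16 ≈ 736.3125.


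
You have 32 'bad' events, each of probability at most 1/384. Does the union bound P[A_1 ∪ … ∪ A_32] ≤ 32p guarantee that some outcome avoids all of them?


Union bound: P[∪_{i=1}^{32} A_i] ≤ Σ_i P[A_i] ≤ 32·p = 32·(1/384) = 1/12.
Numerically: 1/12 ≈ 0.0833.
Is 1/12 < 1? YES.
Since P[∪ A_i] ≤ 1/12 < 1, the complement has P[∩ A_i^c] ≥ 1 − 1/12 = 11/12 > 0, so some outcome avoids every A_i.

32·p = 1/12 ≈ 0.0833; existence CERTIFIED by the union bound.


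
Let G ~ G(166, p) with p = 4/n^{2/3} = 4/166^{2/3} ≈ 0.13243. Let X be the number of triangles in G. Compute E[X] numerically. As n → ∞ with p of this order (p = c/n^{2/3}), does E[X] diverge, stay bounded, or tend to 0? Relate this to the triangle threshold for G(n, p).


Number of potential triangles: C(166, 3) = 748660.
Each occurs with probability p³ ≈ (0.13243)³ ≈ 2.32254318e-03.
By linearity: E[X] = C(166, 3)·p³ ≈ 748660 · 2.32254318e-03 ≈ 1738.795181.
Since α = 2/3 < 1, p = c/n^{2/3} ≫ 1/n is above the triangle threshold p ~ 1/n. Asymptotically E[X] ~ (c³/6)·n^{3(1−α)} = (4³/6)·n^{1} → ∞; triangles are abundant w.h.p.

E[X] ≈ 1738.795181; in regime p = Θ(1/n^{2/3}) E[X] diverges (above the triangle threshold p ~ 1/n).


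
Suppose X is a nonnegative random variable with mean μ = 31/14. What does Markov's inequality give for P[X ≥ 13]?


μ = E[X] = 31/14, a = 13.
Markov: P[X ≥ 13] ≤ μ/a = (31/14)/13 = 31/182.
Numerically: ≈ 0.1703.
(Since a = 13 > μ = 2.2143, the bound 31/182 is < 1 and informative.)

P[X ≥ 13] ≤ 31/182 ≈ 0.1703.


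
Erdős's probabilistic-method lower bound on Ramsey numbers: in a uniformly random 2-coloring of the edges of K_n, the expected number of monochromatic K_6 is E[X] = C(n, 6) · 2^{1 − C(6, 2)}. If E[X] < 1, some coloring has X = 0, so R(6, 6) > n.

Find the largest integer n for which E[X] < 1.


We need C(n, 6) · 2^{1 − 15} < 1, i.e. C(n, 6) < 2^{15 − 1} = 16384.
Check values of n near the boundary:
  n = 13: C(13, 6) = 1716; 1716 < 16384? YES
  n = 14: C(14, 6) = 3003; 3003 < 16384? YES
  n = 15: C(15, 6) = 5005; 5005 < 16384? YES
  n = 16: C(16, 6) = 8008; 8008 < 16384? YES
  n = 17: C(17, 6) = 12376; 12376 < 16384? YES
  n = 18: C(18, 6) = 18564; 18564 < 16384? NO
  n = 19: C(19, 6) = 27132; 27132 < 16384? NO
The largest n with C(n, 6) < 16384 is n = 17 (where E[X] = 1547/2048 ≈ 0.755371). Hence R(6, 6) > 17, i.e. R(6, 6) ≥ 18.

Largest n = 17; hence R(6, 6) > 17.


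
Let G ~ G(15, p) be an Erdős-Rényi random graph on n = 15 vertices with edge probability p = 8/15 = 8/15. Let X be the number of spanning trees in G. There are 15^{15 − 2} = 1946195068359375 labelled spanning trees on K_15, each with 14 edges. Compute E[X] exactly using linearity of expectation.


K_15 has 15^{15 − 2} = 1946195068359375 labelled spanning trees.
For each such spanning tree H, let X_H = 1 if all 14 edges of H are present in G. Then P[X_H = 1] = p^{14} = (8/15)^{14} = 4398046511104/29192926025390625.
By linearity of expectation: E[X] = Σ_H E[X_H] = 1946195068359375 · p^{14} = 1946195068359375 · 4398046511104/29192926025390625 = 4398046511104/15.
Numerically: E[X] ≈ 2.932e+11.

E[X] = 1946195068359375 · (8/15)^{14} = 4398046511104/15 ≈ 2.932e+11.


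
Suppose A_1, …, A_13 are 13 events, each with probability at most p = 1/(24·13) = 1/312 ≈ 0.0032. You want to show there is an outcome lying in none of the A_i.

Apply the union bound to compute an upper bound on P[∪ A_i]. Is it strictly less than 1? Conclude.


Union bound: P[∪_{i=1}^{13} A_i] ≤ Σ_i P[A_i] ≤ 13·p = 13·(1/312) = 1/24.
Numerically: 1/24 ≈ 0.0417.
Is 1/24 < 1? YES.
Since P[∪ A_i] ≤ 1/24 < 1, the complement has P[∩ A_i^c] ≥ 1 − 1/24 = 23/24 > 0, so some outcome avoids every A_i.

13·p = 1/24 ≈ 0.0417; existence CERTIFIED by the union bound.


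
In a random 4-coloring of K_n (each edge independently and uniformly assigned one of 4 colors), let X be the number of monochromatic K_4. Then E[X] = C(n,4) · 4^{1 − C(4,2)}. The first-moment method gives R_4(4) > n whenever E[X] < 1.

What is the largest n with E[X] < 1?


We need C(n, 4) · 4^{1 − 6} < 1, i.e. C(n, 4) < 4^{6 − 1} = 1024.
Check values of n near the boundary:
  n = 9: C(9, 4) = 126; 126 < 1024? YES
  n = 10: C(10, 4) = 210; 210 < 1024? YES
  n = 11: C(11, 4) = 330; 330 < 1024? YES
  n = 12: C(12, 4) = 495; 495 < 1024? YES
  n = 13: C(13, 4) = 715; 715 < 1024? YES
  n = 14: C(14, 4) = 1001; 1001 < 1024? YES
  n = 15: C(15, 4) = 1365; 1365 < 1024? NO
  n = 16: C(16, 4) = 1820; 1820 < 1024? NO
The largest n with C(n, 4) < 1024 is n = 14 (where E[X] = 1001/1024 ≈ 0.9775). Hence R_4(4) > 14, i.e. R_4(4) ≥ 15.

Largest n = 14; hence R_4(4) > 14.


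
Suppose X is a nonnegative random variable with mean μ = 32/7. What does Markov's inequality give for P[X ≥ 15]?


μ = E[X] = 32/7, a = 15.
Markov: P[X ≥ 15] ≤ μ/a = (32/7)/15 = 32/105.
Numerically: ≈ 0.30476.
(Since a = 15 > μ = 4.57143, the bound 32/105 is < 1 and informative.)

P[X ≥ 15] ≤ 32/105 ≈ 0.30476.


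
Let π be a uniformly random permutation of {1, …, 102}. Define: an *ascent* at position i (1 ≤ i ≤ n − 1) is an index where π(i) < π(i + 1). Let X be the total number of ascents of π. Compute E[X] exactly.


Write X = Σ X_I over i = 1, …, 101, with X_I the indicator of one ascent.
There are 101 indicators.
For each fixed i, the pair (π(i), π(i+1)) is a uniformly random ordered pair of distinct values from {1, …, 102}; by symmetry P[π(i) < π(i+1)] = 1/2.
By linearity: E[X] = 101 · (1/2) = (102 − 1) · (1/2) = 101/2 ≈ 50.500.

E[X] = 101/2 = 50.500.


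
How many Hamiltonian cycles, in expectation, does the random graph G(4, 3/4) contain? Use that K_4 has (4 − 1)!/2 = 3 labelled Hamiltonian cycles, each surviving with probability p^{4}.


K_4 has (4 − 1)!/2 = 3 labelled Hamiltonian cycles.
For each such Hamiltonian cycle H, let X_H = 1 if all 4 edges of H are present in G. Then P[X_H = 1] = p^{4} = (3/4)^{4} = 81/256.
By linearity: E[X] = Σ_H E[X_H] = 3 · p^{4} = 3 · 81/256 = 243/256.
Numerically: E[X] ≈ 0.949.

E[X] = 3 · (3/4)^{4} = 243/256 ≈ 0.949.


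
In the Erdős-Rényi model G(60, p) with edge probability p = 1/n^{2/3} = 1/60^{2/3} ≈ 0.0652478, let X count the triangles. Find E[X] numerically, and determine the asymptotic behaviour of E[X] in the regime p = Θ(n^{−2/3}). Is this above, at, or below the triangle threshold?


Number of potential triangles: C(60, 3) = 34220.
Each occurs with probability p³ ≈ (0.0652478)³ ≈ 2.77777778e-04.
By linearity: E[X] = C(60, 3)·p³ ≈ 34220 · 2.77777778e-04 ≈ 9.505556.
Since α = 2/3 < 1, p = c/n^{2/3} ≫ 1/n is above the triangle threshold p ~ 1/n. Asymptotically E[X] ~ (c³/6)·n^{3(1−α)} = (1³/6)·n^{1} → ∞; triangles are abundant w.h.p.

E[X] ≈ 9.505556; in regime p = Θ(1/n^{2/3}) E[X] diverges (above the triangle threshold p ~ 1/n).


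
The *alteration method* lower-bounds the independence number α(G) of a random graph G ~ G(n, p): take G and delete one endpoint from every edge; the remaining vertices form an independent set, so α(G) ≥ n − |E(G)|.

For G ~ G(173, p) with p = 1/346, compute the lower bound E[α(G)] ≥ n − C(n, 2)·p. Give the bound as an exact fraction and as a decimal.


E[|E(G)|] = C(173, 2)·p = 14878 · (1/346) = 43.
E[α(G)] ≥ n − E[|E(G)|] = 173 − 43 = 130.
Numerically: ≈ 130.000.
(This is only a lower bound; the true E[α(G)] may be larger.)

E[α(G)] ≥ 130 ≈ 130.000.


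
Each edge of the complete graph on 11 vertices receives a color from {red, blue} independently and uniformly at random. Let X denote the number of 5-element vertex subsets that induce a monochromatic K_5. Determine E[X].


Let X = Σ_S X_S over the C(11, 5) = 462 subsets S of size 5, where X_S = 1 if the K_5 on S is monochromatic.
For a fixed S, the K_5 on S has C(5, 2) = 10 edges. P[all 10 edges red] = (1/2)^10, and likewise for blue, so P[monochromatic] = 2·(1/2)^10 = 2^{1 − 10} = 1/512.
Summing: E[X] = C(11, 5) · 2^{1 − 10} = 462 · 1/512 = 231/256.
Numerically: E[X] ≈ 0.9023.

E[X] = C(11,5)·2^(1−C(5,2)) = 231/256 ≈ 0.9023.


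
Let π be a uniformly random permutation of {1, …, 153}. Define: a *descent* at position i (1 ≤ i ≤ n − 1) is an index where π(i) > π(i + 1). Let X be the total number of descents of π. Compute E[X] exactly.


Write X = Σ X_I over i = 1, …, 152, with X_I the indicator of one descent.
There are 152 indicators.
For each fixed i, the pair (π(i), π(i+1)) is a uniformly random ordered pair of distinct values from {1, …, 153}; by symmetry P[π(i) > π(i+1)] = 1/2.
By linearity: E[X] = 152 · (1/2) = (153 − 1) · (1/2) = 76 ≈ 76.0000.

E[X] = 76 = 76.0000.


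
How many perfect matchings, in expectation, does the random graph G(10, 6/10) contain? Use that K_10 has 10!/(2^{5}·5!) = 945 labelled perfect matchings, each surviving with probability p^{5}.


K_10 has 10!/(2^{5}·5!) = 945 labelled perfect matchings.
For each such perfect matching H, let X_H = 1 if all 5 edges of H are present in G. Then P[X_H = 1] = p^{5} = (3/5)^{5} = 243/3125.
By linearity: E[X] = Σ_H E[X_H] = 945 · p^{5} = 945 · 243/3125 = 45927/625.
Numerically: E[X] ≈ 73.483.

E[X] = 945 · (3/5)^{5} = 45927/625 ≈ 73.483.


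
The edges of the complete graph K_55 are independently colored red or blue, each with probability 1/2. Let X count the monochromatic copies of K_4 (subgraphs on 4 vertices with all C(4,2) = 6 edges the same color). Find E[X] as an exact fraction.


Let X = Σ_S X_S over the C(55, 4) = 341055 subsets S of size 4, where X_S = 1 if the K_4 on S is monochromatic.
For a fixed S, the K_4 on S has C(4, 2) = 6 edges. P[all 6 edges red] = (1/2)^6, and likewise for blue, so P[monochromatic] = 2·(1/2)^6 = 2^{1 − 6} = 1/32.
By linearity: E[X] = C(55, 4) · 2^{1 − 6} = 341055 · 1/32 = 341055/32.
Numerically: E[X] ≈ 10657.968750.

E[X] = C(55,4)·2^(1−C(4,2)) = 341055/32 ≈ 10657.968750.


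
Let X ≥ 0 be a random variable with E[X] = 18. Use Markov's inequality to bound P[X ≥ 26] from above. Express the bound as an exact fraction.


μ = E[X] = 18, a = 26.
Markov: P[X ≥ 26] ≤ μ/a = (18)/26 = 9/13.
Numerically: ≈ 0.69231.
(Since a = 26 > μ = 18.00000, the bound 9/13 is < 1 and informative.)

P[X ≥ 26] ≤ 9/13 ≈ 0.69231.


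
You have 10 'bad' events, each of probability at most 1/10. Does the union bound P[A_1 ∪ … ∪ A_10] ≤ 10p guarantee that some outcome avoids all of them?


Union bound: P[∪_{i=1}^{10} A_i] ≤ Σ_i P[A_i] ≤ 10·p = 10·(1/10) = 1.
Numerically: 1 ≈ 1.00000.
Is 1 < 1? NO.
Since the bound 1 is ≥ 1, the union bound is uninformative here; it does NOT by itself certify existence.

10·p = 1 ≈ 1.00000; existence NOT certified by the union bound.


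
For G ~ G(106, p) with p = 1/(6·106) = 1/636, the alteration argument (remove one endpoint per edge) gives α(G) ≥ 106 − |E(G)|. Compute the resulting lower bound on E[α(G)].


E[|E(G)|] = C(106, 2)·p = 5565 · (1/636) = 35/4.
E[α(G)] ≥ n − E[|E(G)|] = 106 − 35/4 = 389/4.
Numerically: ≈ 97.25000.
(This is only a lower bound; the true E[α(G)] may be larger.)

E[α(G)] ≥ 389/4 ≈ 97.25000.


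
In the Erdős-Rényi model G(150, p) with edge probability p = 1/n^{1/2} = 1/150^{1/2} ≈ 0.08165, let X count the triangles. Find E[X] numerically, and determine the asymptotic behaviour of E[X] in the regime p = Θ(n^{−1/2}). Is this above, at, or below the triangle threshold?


Number of potential triangles: C(150, 3) = 551300.
Each occurs with probability p³ ≈ (0.08165)³ ≈ 5.443311e-04.
By linearity: E[X] = C(150, 3)·p³ ≈ 551300 · 5.443311e-04 ≈ 300.0897.
Since α = 1/2 < 1, p = c/n^{1/2} ≫ 1/n is above the triangle threshold p ~ 1/n. Asymptotically E[X] ~ (c³/6)·n^{3(1−α)} = (1³/6)·n^{1.5} → ∞; triangles are abundant w.h.p.

E[X] ≈ 300.0897; in regime p = Θ(1/n^{1/2}) E[X] diverges (above the triangle threshold p ~ 1/n).


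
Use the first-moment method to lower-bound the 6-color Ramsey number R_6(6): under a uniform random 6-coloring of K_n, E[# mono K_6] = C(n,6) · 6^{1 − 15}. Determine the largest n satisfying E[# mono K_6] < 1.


We need C(n, 6) · 6^{1 − 15} < 1, i.e. C(n, 6) < 6^{15 − 1} = 78364164096.
Check values of n near the boundary:
  n = 196: C(196, 6) = 72887293024; 72887293024 < 78364164096? YES
  n = 197: C(197, 6) = 75176946208; 75176946208 < 78364164096? YES
  n = 198: C(198, 6) = 77526225777; 77526225777 < 78364164096? YES
  n = 199: C(199, 6) = 79936367511; 79936367511 < 78364164096? NO
The largest n with C(n, 6) < 78364164096 is n = 198 (where E[X] = 25842075259/26121388032 ≈ 0.989). Hence R_6(6) > 198, i.e. R_6(6) ≥ 199.

Largest n = 198; hence R_6(6) > 198.


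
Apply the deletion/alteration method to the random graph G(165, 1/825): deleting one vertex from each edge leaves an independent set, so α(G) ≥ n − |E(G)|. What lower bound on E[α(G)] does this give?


E[|E(G)|] = C(165, 2)·p = 13530 · (1/825) = 82/5.
E[α(G)] ≥ n − E[|E(G)|] = 165 − 82/5 = 743/5.
Numerically: ≈ 148.600000.
(This is only a lower bound; the true E[α(G)] may be larger.)

E[α(G)] ≥ 743/5 ≈ 148.600000.


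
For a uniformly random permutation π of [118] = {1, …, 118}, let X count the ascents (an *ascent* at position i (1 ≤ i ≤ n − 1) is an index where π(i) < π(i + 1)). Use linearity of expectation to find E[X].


Write X = Σ X_I over i = 1, …, 117, with X_I the indicator of one ascent.
There are 117 indicators.
For each fixed i, the pair (π(i), π(i+1)) is a uniformly random ordered pair of distinct values from {1, …, 118}; by symmetry P[π(i) < π(i+1)] = 1/2.
By linearity: E[X] = 117 · (1/2) = (118 − 1) · (1/2) = 117/2 ≈ 58.500000.

E[X] = 117/2 = 58.500000.
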